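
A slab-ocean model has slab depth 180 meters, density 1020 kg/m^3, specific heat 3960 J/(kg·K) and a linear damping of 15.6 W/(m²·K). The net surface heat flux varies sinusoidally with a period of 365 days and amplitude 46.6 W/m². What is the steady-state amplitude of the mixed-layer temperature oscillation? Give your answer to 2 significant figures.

Areal heat capacity C = ρ c_p D = 1020 × 3960 × 180 = 7.27×10^8 J m⁻² K⁻¹.
Angular frequency ω = 2π / T = 2π / 3.15×10^7 s = 1.99×10^-7 s⁻¹.
√((Cω)² + λ²) = √((145)² + 15.6²) = 146 W/(m²·K).
Amplitude A = F₀ / √((Cω)²+λ²) = 46.6 / 146 = 0.320 K.

0.32 K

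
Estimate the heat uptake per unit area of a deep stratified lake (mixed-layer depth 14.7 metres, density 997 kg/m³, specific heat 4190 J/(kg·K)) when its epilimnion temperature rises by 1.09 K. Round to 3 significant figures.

Areal heat capacity C = ρ c_p D = 997 × 4190 × 14.7 = 6.14×10^7 J/(m^2 K).
ΔQ = C ΔT = 6.14×10^7 × 1.09 = 6.69×10^7 J/m².

6.69×10^7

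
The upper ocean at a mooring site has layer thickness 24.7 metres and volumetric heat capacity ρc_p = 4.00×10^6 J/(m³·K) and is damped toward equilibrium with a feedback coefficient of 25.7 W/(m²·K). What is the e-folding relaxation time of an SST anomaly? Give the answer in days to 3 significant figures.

44.5 days

Areal heat capacity C = ρc_p × D = 4.00×10^6 × 24.7 = 9.88×10^7 J/(m²·K).
Relaxation time τ = C / λ = 9.88×10^7 / 25.7 = 3.84×10^6 s.
In days: 3.84×10^6 s / (86400 s/day) = 44.5 days.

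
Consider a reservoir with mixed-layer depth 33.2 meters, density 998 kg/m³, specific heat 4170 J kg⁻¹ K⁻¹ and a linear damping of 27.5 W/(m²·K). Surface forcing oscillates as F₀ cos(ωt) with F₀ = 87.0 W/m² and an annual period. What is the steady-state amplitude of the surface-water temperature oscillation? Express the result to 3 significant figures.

2.24 K

Areal heat capacity C = ρ c_p D = 998 × 4170 × 33.2 = 1.38×10^8 J/(m^2 K).
Angular frequency ω = 2π / T = 2π / 3.15×10^7 s = 1.99×10^-7 s⁻¹.
√((Cω)² + λ²) = √((27.5)² + 27.5²) = 38.9 W/(m²·K).
Amplitude A = F₀ / √((Cω)²+λ²) = 87.0 / 38.9 = 2.24 K.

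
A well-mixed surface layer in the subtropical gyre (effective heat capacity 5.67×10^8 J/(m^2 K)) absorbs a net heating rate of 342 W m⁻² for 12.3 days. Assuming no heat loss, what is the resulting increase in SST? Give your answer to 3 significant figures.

0.641 K

Areal heat capacity C = 5.67×10^8 J/(m^2 K) (given).
Net heat input Q = F Δt = 342 × (12.3 days × 86400 s/day) = 3.63×10^8 J/m².
ΔT = Q / C = 3.63×10^8 / 5.67×10^8 = 0.641 K.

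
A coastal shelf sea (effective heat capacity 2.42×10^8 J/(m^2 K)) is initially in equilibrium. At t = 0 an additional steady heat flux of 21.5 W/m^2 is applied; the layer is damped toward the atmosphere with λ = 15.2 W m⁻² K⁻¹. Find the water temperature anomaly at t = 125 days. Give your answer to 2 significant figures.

0.70 K

Areal heat capacity C = 2.42×10^8 J/(m^2 K) (given).
τ = C / λ = 2.42×10^8 / 15.2 = 1.59×10^7 s.
Equilibrium anomaly ΔT_eq = F / λ = 21.5 / 15.2 = 1.41 K.
t = 125 days = 1.08×10^7 s, so t/τ = 0.678.
ΔT(t) = ΔT_eq (1 − e^(−t/τ)) = 1.41 × (1 − e^−0.678) = 0.697 K.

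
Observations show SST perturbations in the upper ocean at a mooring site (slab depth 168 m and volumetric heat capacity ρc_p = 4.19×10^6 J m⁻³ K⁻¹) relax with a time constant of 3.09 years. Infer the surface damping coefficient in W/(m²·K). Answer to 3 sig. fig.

7.22

Areal heat capacity C = ρc_p × D = 4.19×10^6 × 168 = 7.04×10^8 J/(m^2 K).
τ = 3.09 years = 9.75×10^7 s.
λ = C / τ = 7.04×10^8 / 9.75×10^7 = 7.22 W/(m²·K).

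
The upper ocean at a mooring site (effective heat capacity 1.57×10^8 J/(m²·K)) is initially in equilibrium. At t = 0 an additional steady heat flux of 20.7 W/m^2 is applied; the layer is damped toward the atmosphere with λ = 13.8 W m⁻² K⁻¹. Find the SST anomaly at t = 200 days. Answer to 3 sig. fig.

1.17 K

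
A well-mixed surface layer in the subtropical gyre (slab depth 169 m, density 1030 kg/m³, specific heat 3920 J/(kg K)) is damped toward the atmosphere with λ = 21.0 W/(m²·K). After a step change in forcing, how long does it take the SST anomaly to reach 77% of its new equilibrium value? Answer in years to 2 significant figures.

Areal heat capacity C = ρ c_p D = 1030 × 3920 × 169 = 6.82×10^8 J/(m²·K).
τ = C / λ = 6.82×10^8 / 21.0 = 3.25×10^7 s.
Fraction reached: 1 − e^(−t/τ) = 0.77 ⇒ t = −τ ln(1 − 0.77) = τ × 1.47.
t = 4.78×10^7 s = 1.51 years.

1.5 years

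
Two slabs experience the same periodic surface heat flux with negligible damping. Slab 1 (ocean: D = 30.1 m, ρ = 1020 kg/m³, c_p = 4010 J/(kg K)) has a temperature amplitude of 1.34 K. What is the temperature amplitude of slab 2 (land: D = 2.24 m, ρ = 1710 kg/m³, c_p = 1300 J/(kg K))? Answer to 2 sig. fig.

33 K

C_ocean = 1.23×10^8 J/(m²·K); C_land = 4.98×10^6 J/(m²·K).
A ∝ 1/C ⇒ A_land = A_ocean × C_ocean/C_land = 1.34 × 24.7 = 33.1 K.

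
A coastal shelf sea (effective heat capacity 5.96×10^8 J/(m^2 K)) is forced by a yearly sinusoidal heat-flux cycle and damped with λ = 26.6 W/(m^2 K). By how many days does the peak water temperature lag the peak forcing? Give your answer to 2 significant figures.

Areal heat capacity C = 5.96×10^8 J/(m^2 K) (given).
ω = 2π / 3.15×10^7 s = 1.99×10^-7 s⁻¹.
Phase lag φ = arctan(Cω/λ) = arctan(119/26.6) = 1.35 rad.
Time lag = φ / ω = 1.35 / 1.99×10^-7 = 6.78×10^6 s = 78.4 days.

78 days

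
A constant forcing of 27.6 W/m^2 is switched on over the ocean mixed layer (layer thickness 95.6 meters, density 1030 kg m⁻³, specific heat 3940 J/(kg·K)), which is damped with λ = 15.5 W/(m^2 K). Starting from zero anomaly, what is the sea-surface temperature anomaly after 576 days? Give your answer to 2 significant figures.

Areal heat capacity C = ρ c_p D = 1030 × 3940 × 95.6 = 3.88×10^8 J/(m²·K).
τ = C / λ = 3.88×10^8 / 15.5 = 2.50×10^7 s.
Equilibrium anomaly ΔT_eq = F / λ = 27.6 / 15.5 = 1.78 K.
t = 576 days = 4.98×10^7 s, so t/τ = 1.99.
ΔT(t) = ΔT_eq (1 − e^(−t/τ)) = 1.78 × (1 − e^−1.99) = 1.54 K.

1.5 K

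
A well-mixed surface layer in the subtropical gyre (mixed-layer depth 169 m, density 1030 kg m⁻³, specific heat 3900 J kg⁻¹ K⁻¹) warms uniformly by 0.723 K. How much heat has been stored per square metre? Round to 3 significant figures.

Areal heat capacity C = ρ c_p D = 1030 × 3900 × 169 = 6.79×10^8 J/(m^2 K).
ΔQ = C ΔT = 6.79×10^8 × 0.723 = 4.91×10^8 J/m².

4.91×10^8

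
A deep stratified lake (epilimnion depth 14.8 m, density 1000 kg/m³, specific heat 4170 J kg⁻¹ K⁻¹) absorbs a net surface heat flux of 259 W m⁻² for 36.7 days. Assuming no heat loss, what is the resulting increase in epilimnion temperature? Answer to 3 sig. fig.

Areal heat capacity C = ρ c_p D = 1000 × 4170 × 14.8 = 6.17×10^7 J/(m²·K).
Net heat input Q = F Δt = 259 × (36.7 days × 86400 s/day) = 8.21×10^8 J/m².
ΔT = Q / C = 8.21×10^8 / 6.17×10^7 = 13.3 K.

13.3 K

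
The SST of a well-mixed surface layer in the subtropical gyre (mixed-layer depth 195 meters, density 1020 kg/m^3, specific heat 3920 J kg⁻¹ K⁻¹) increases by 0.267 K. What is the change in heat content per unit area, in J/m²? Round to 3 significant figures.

Areal heat capacity C = ρ c_p D = 1020 × 3920 × 195 = 7.80×10^8 J m⁻² K⁻¹.
ΔQ = C ΔT = 7.80×10^8 × 0.267 = 2.08×10^8 J/m².

2.08×10^8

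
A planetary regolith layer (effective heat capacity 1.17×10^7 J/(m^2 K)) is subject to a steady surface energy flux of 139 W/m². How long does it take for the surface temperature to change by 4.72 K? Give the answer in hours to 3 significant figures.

Areal heat capacity C = 1.17×10^7 J/(m^2 K) (given).
Time required: Δt = C ΔT / F = 1.17×10^7 × 4.72 / 139 = 3.97×10^5 s.
In hours: 3.97×10^5 s / (3600 s/hour) = 110 hours.

110 hours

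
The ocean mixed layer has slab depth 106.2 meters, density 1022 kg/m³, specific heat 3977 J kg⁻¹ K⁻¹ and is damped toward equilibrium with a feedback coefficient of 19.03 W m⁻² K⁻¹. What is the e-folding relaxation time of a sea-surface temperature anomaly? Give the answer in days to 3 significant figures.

263 days

Areal heat capacity C = ρ c_p D = 1022 × 3977 × 106.2 = 4.32×10^8 J/(m^2 K).
Relaxation time τ = C / λ = 4.32×10^8 / 19.03 = 2.27×10^7 s.
In days: 2.27×10^7 s / (86400 s/day) = 263 days.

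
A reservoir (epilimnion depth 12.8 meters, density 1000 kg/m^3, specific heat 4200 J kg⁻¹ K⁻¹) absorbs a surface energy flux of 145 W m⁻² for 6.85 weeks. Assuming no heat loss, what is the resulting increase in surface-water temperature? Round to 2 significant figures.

11 K

Areal heat capacity C = ρ c_p D = 1000 × 4200 × 12.8 = 5.38×10^7 J m⁻² K⁻¹.
Net heat input Q = F Δt = 145 × (6.85 weeks × 6.048×10^5 s/week) = 6.01×10^8 J/m².
ΔT = Q / C = 6.01×10^8 / 5.38×10^7 = 11.2 K.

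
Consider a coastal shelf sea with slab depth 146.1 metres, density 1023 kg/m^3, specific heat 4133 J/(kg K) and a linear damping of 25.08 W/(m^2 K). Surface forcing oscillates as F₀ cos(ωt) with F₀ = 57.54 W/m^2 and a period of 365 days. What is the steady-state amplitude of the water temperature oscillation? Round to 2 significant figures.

0.46 K

Areal heat capacity C = ρ c_p D = 1023 × 4133 × 146.1 = 6.18×10^8 J m⁻² K⁻¹.
Angular frequency ω = 2π / T = 2π / 3.15×10^7 s = 1.99×10^-7 s⁻¹.
√((Cω)² + λ²) = √((123)² + 25.08²) = 126 W/(m²·K).
Amplitude A = F₀ / √((Cω)²+λ²) = 57.54 / 126 = 0.458 K.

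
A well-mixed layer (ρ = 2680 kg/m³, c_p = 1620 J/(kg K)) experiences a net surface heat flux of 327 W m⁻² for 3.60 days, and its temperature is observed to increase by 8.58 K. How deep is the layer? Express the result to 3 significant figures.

2.73 m

Heat input Q = F Δt = 327 × 3.11×10^5 s = 1.02×10^8 J/m².
Required areal heat capacity C = Q / ΔT = 1.19×10^7 J/(m²·K).
Depth D = C / (ρ c_p) = 1.19×10^7 / (2680 × 1620) = 2.73 m.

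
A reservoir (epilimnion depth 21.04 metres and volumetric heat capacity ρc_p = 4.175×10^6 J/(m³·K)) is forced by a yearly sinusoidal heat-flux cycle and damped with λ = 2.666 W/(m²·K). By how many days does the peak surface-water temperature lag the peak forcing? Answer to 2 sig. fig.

Areal heat capacity C = ρc_p × D = 4.175×10^6 × 21.04 = 8.78×10^7 J/(m²·K).
ω = 2π / 3.15×10^7 s = 1.99×10^-7 s⁻¹.
Phase lag φ = arctan(Cω/λ) = arctan(17.5/2.666) = 1.42 rad.
Time lag = φ / ω = 1.42 / 1.99×10^-7 = 7.13×10^6 s = 82.5 days.

82 days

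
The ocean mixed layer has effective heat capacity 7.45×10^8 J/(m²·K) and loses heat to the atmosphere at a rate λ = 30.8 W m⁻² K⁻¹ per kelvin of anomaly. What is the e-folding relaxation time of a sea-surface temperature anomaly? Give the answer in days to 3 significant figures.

Areal heat capacity C = 7.45×10^8 J/(m²·K) (given).
Relaxation time τ = C / λ = 7.45×10^8 / 30.8 = 2.42×10^7 s.
In days: 2.42×10^7 s / (86400 s/day) = 280 days.

280 days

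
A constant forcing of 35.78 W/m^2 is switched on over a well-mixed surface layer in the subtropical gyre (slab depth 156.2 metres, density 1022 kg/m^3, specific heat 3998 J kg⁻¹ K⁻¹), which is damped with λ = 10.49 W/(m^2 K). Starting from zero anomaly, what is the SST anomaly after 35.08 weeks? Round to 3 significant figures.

Areal heat capacity C = ρ c_p D = 1022 × 3998 × 156.2 = 6.38×10^8 J/(m²·K).
τ = C / λ = 6.38×10^8 / 10.49 = 6.08×10^7 s.
Equilibrium anomaly ΔT_eq = F / λ = 35.78 / 10.49 = 3.41 K.
t = 35.08 weeks = 2.12×10^7 s, so t/τ = 0.349.
ΔT(t) = ΔT_eq (1 − e^(−t/τ)) = 3.41 × (1 − e^−0.349) = 1.00 K.

1.00 K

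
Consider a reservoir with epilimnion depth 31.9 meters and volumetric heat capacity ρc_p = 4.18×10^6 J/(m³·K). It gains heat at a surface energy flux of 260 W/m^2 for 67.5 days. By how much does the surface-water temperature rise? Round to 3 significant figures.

11.4 K

Areal heat capacity C = ρc_p × D = 4.18×10^6 × 31.9 = 1.33×10^8 J/(m²·K).
Net heat input Q = F Δt = 260 × (67.5 days × 86400 s/day) = 1.52×10^9 J/m².
ΔT = Q / C = 1.52×10^9 / 1.33×10^8 = 11.4 K.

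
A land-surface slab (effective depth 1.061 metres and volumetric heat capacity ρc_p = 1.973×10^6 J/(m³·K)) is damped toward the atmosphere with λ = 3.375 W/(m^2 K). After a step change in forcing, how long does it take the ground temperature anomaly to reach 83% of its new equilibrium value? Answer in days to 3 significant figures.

12.7 days

Areal heat capacity C = ρc_p × D = 1.973×10^6 × 1.061 = 2.09×10^6 J/(m²·K).
τ = C / λ = 2.09×10^6 / 3.375 = 6.20×10^5 s.
Fraction reached: 1 − e^(−t/τ) = 0.83 ⇒ t = −τ ln(1 − 0.83) = τ × 1.77.
t = 1.10×10^6 s = 12.7 days.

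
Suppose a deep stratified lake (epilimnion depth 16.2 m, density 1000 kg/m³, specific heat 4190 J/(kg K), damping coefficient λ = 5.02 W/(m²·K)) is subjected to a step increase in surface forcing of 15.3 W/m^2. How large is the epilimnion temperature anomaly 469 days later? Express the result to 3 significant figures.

2.90 K

Areal heat capacity C = ρ c_p D = 1000 × 4190 × 16.2 = 6.79×10^7 J/(m^2 K).
τ = C / λ = 6.79×10^7 / 5.02 = 1.35×10^7 s.
Equilibrium anomaly ΔT_eq = F / λ = 15.3 / 5.02 = 3.05 K.
t = 469 days = 4.05×10^7 s, so t/τ = 3.00.
ΔT(t) = ΔT_eq (1 − e^(−t/τ)) = 3.05 × (1 − e^−3.00) = 2.90 K.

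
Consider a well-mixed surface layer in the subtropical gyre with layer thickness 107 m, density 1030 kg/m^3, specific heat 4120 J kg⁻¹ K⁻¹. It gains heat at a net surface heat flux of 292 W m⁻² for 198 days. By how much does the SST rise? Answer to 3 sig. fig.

Areal heat capacity C = ρ c_p D = 1030 × 4120 × 107 = 4.54×10^8 J/(m^2 K).
Net heat input Q = F Δt = 292 × (198 days × 86400 s/day) = 5.00×10^9 J/m².
ΔT = Q / C = 5.00×10^9 / 4.54×10^8 = 11.0 K.

11.0 K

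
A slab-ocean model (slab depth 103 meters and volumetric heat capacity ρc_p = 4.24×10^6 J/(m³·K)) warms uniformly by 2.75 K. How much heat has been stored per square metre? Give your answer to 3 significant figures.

Areal heat capacity C = ρc_p × D = 4.24×10^6 × 103 = 4.37×10^8 J/(m^2 K).
ΔQ = C ΔT = 4.37×10^8 × 2.75 = 1.20×10^9 J/m².

1.20×10^9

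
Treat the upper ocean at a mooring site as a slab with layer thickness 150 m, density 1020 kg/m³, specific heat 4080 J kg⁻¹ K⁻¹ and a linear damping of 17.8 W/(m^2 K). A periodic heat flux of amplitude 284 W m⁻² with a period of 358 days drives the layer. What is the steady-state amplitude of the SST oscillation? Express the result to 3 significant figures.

Areal heat capacity C = ρ c_p D = 1020 × 4080 × 150 = 6.24×10^8 J/(m^2 K).
Angular frequency ω = 2π / T = 2π / 3.09×10^7 s = 2.03×10^-7 s⁻¹.
√((Cω)² + λ²) = √((127)² + 17.8²) = 128 W/(m²·K).
Amplitude A = F₀ / √((Cω)²+λ²) = 284 / 128 = 2.22 K.

2.22 K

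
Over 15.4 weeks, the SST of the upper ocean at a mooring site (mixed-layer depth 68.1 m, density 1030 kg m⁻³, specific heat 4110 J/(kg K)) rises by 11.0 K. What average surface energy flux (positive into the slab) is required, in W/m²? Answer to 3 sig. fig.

340

Areal heat capacity C = ρ c_p D = 1030 × 4110 × 68.1 = 2.88×10^8 J/(m^2 K).
Required heat per unit area: Q = C ΔT = 2.88×10^8 × 11.0 = 3.17×10^9 J/m².
Flux F = Q / Δt = 3.17×10^9 / 9.31×10^6 s = 340 W/m².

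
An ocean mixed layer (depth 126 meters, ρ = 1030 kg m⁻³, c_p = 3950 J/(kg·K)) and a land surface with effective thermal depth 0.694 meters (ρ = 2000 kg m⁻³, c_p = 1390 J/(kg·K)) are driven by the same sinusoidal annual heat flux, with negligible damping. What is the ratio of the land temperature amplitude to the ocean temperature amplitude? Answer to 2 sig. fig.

C_ocean = 1030 × 3950 × 126 = 5.13×10^8 J/(m²·K).
C_land = 2000 × 1390 × 0.694 = 1.93×10^6 J/(m²·K).
Undamped amplitude ∝ 1/C, so A_land/A_ocean = C_ocean/C_land = 266.

270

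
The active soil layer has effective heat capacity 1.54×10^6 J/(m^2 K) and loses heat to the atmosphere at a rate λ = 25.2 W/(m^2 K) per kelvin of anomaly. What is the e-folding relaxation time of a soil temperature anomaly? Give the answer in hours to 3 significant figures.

Areal heat capacity C = 1.54×10^6 J/(m^2 K) (given).
Relaxation time τ = C / λ = 1.54×10^6 / 25.2 = 61100 s.
In hours: 61100 s / (3600 s/hour) = 17.0 hours.

17.0 hours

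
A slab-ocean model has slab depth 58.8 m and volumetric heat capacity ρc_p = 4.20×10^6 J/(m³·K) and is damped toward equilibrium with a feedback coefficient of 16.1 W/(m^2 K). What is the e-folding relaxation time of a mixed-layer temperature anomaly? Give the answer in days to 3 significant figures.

Areal heat capacity C = ρc_p × D = 4.20×10^6 × 58.8 = 2.47×10^8 J/(m^2 K).
Relaxation time τ = C / λ = 2.47×10^8 / 16.1 = 1.53×10^7 s.
In days: 1.53×10^7 s / (86400 s/day) = 178 days.

178 days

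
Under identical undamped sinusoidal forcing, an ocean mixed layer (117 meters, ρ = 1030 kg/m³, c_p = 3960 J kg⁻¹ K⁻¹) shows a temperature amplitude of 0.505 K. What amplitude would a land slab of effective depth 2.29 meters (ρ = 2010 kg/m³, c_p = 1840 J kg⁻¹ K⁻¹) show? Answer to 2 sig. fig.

C_ocean = 4.77×10^8 J/(m²·K); C_land = 8.47×10^6 J/(m²·K).
A ∝ 1/C ⇒ A_land = A_ocean × C_ocean/C_land = 0.505 × 56.3 = 28.5 K.

28 K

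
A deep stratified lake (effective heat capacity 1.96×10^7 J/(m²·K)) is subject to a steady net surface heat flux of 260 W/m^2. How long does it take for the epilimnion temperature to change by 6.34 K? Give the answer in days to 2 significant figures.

5.5 days

Areal heat capacity C = 1.96×10^7 J/(m²·K) (given).
Time required: Δt = C ΔT / F = 1.96×10^7 × 6.34 / 260 = 4.78×10^5 s.
In days: 4.78×10^5 s / (86400 s/day) = 5.53 days.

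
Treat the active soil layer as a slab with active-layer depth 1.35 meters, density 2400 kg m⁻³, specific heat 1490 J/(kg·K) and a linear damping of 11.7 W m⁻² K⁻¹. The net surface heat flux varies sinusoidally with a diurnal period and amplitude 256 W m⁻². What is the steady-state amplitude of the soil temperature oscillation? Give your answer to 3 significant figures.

Areal heat capacity C = ρ c_p D = 2400 × 1490 × 1.35 = 4.83×10^6 J/(m^2 K).
Angular frequency ω = 2π / T = 2π / 86400 s = 7.27×10^-5 s⁻¹.
√((Cω)² + λ²) = √((351)² + 11.7²) = 351 W/(m²·K).
Amplitude A = F₀ / √((Cω)²+λ²) = 256 / 351 = 0.729 K.

0.729 K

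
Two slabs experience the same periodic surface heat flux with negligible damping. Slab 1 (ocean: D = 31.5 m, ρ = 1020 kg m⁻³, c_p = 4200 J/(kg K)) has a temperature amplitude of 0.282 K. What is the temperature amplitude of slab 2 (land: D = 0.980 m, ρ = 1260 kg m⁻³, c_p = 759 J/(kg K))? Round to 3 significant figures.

40.6 K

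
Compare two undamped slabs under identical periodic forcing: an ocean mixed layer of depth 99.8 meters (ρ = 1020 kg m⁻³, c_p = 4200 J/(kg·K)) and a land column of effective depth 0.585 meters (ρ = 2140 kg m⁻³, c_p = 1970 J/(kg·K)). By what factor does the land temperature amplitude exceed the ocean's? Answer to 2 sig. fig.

C_ocean = 1020 × 4200 × 99.8 = 4.28×10^8 J/(m²·K).
C_land = 2140 × 1970 × 0.585 = 2.47×10^6 J/(m²·K).
Undamped amplitude ∝ 1/C, so A_land/A_ocean = C_ocean/C_land = 173.

170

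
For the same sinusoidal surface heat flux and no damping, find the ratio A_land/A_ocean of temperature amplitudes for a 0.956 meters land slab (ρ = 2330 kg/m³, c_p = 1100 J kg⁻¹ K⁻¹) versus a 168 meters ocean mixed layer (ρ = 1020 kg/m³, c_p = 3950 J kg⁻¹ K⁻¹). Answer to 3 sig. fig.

276

C_ocean = 1020 × 3950 × 168 = 6.77×10^8 J/(m²·K).
C_land = 2330 × 1100 × 0.956 = 2.45×10^6 J/(m²·K).
Undamped amplitude ∝ 1/C, so A_land/A_ocean = C_ocean/C_land = 276.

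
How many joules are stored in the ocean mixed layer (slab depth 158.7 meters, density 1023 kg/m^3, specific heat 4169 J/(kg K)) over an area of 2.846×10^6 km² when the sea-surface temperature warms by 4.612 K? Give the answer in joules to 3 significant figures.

8.88×10^21 J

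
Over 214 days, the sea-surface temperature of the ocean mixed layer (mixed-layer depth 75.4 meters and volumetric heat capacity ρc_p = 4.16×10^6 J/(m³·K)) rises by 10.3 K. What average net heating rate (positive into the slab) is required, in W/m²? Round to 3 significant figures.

175

Areal heat capacity C = ρc_p × D = 4.16×10^6 × 75.4 = 3.14×10^8 J/(m^2 K).
Required heat per unit area: Q = C ΔT = 3.14×10^8 × 10.3 = 3.23×10^9 J/m².
Flux F = Q / Δt = 3.23×10^9 / 1.85×10^7 s = 175 W/m².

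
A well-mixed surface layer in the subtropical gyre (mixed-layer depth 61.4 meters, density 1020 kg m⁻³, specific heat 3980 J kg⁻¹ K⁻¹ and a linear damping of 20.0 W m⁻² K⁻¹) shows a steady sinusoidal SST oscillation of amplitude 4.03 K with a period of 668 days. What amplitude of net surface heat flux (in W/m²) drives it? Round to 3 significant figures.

136

Areal heat capacity C = ρ c_p D = 1020 × 3980 × 61.4 = 2.49×10^8 J/(m^2 K).
ω = 2π / 5.77×10^7 s = 1.09×10^-7 s⁻¹.
√((Cω)² + λ²) = √((27.1)² + 20.0²) = 33.7 W/(m²·K).
F₀ = A × √((Cω)²+λ²) = 4.03 × 33.7 = 136 W/m².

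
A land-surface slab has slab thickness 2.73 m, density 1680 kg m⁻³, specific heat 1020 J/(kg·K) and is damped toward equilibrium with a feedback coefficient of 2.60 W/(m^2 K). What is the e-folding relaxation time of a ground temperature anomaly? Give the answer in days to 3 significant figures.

20.8 days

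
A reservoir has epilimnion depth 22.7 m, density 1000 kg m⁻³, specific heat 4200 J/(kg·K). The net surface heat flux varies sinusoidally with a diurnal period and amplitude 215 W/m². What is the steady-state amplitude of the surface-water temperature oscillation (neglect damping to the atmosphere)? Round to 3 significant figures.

Areal heat capacity C = ρ c_p D = 1000 × 4200 × 22.7 = 9.53×10^7 J/(m²·K).
Angular frequency ω = 2π / T = 2π / 86400 s = 7.27×10^-5 s⁻¹.
Cω = 9.53×10^7 × 7.27×10^-5 = 6930 W/(m²·K).
Amplitude A = F₀ / (Cω) = 215 / 6930 = 0.0310 K.

0.0310 K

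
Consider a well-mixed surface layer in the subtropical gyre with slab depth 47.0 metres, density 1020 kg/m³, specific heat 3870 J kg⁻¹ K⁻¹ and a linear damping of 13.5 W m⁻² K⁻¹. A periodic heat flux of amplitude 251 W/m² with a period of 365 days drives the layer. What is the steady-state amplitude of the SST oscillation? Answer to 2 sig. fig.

6.4 K

Areal heat capacity C = ρ c_p D = 1020 × 3870 × 47.0 = 1.86×10^8 J m⁻² K⁻¹.
Angular frequency ω = 2π / T = 2π / 3.15×10^7 s = 1.99×10^-7 s⁻¹.
√((Cω)² + λ²) = √((37.0)² + 13.5²) = 39.4 W/(m²·K).
Amplitude A = F₀ / √((Cω)²+λ²) = 251 / 39.4 = 6.38 K.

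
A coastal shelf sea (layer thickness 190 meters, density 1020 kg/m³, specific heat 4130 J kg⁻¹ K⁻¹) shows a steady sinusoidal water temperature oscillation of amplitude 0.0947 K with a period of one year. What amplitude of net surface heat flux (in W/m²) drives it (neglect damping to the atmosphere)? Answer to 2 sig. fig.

15

Areal heat capacity C = ρ c_p D = 1020 × 4130 × 190 = 8.00×10^8 J m⁻² K⁻¹.
ω = 2π / 3.15×10^7 s = 1.99×10^-7 s⁻¹.
Cω = 8.00×10^8 × 1.99×10^-7 = 159 W/(m²·K).
F₀ = A × Cω = 0.0947 × 159 = 15.1 W/m².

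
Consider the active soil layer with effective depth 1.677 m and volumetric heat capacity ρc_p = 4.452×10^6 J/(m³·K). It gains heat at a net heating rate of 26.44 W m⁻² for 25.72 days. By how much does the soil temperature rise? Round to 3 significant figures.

Areal heat capacity C = ρc_p × D = 4.452×10^6 × 1.677 = 7.47×10^6 J m⁻² K⁻¹.
Net heat input Q = F Δt = 26.44 × (25.72 days × 86400 s/day) = 5.88×10^7 J/m².
ΔT = Q / C = 5.88×10^7 / 7.47×10^6 = 7.87 K.

7.87 K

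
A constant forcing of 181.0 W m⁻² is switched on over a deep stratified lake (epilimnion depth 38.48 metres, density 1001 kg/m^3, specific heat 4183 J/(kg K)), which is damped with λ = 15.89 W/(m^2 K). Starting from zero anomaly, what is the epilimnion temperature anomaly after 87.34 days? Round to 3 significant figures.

5.98 K

Areal heat capacity C = ρ c_p D = 1001 × 4183 × 38.48 = 1.61×10^8 J/(m^2 K).
τ = C / λ = 1.61×10^8 / 15.89 = 1.01×10^7 s.
Equilibrium anomaly ΔT_eq = F / λ = 181.0 / 15.89 = 11.4 K.
t = 87.34 days = 7.55×10^6 s, so t/τ = 0.744.
ΔT(t) = ΔT_eq (1 − e^(−t/τ)) = 11.4 × (1 − e^−0.744) = 5.98 K.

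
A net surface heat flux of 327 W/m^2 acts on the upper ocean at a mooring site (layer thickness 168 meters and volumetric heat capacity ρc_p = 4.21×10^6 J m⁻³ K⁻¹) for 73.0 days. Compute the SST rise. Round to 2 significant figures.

Areal heat capacity C = ρc_p × D = 4.21×10^6 × 168 = 7.07×10^8 J/(m^2 K).
Net heat input Q = F Δt = 327 × (73.0 days × 86400 s/day) = 2.06×10^9 J/m².
ΔT = Q / C = 2.06×10^9 / 7.07×10^8 = 2.92 K.

2.9 K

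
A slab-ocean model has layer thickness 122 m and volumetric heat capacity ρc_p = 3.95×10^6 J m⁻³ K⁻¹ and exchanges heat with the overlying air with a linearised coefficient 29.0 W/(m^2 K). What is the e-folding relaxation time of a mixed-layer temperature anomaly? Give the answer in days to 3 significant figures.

192 days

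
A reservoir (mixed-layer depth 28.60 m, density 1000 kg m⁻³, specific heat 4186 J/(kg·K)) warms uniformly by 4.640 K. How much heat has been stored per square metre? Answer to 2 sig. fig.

5.6×10^8

Areal heat capacity C = ρ c_p D = 1000 × 4186 × 28.60 = 1.20×10^8 J m⁻² K⁻¹.
ΔQ = C ΔT = 1.20×10^8 × 4.640 = 5.55×10^8 J/m².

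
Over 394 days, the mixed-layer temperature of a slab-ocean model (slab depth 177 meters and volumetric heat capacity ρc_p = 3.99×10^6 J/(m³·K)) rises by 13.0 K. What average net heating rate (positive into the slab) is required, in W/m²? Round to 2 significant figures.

270

Areal heat capacity C = ρc_p × D = 3.99×10^6 × 177 = 7.06×10^8 J/(m^2 K).
Required heat per unit area: Q = C ΔT = 7.06×10^8 × 13.0 = 9.18×10^9 J/m².
Flux F = Q / Δt = 9.18×10^9 / 3.40×10^7 s = 270 W/m².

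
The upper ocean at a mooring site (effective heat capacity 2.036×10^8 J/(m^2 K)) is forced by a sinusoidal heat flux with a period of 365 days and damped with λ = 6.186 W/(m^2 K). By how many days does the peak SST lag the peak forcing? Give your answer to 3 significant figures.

82.5 days

Areal heat capacity C = 2.036×10^8 J/(m^2 K) (given).
ω = 2π / 3.15×10^7 s = 1.99×10^-7 s⁻¹.
Phase lag φ = arctan(Cω/λ) = arctan(40.6/6.186) = 1.42 rad.
Time lag = φ / ω = 1.42 / 1.99×10^-7 = 7.12×10^6 s = 82.5 days.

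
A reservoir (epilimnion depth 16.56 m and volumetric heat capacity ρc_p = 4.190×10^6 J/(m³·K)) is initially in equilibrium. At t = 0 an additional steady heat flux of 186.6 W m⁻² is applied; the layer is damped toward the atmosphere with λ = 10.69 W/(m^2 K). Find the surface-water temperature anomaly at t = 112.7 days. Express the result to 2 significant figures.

14 K

Areal heat capacity C = ρc_p × D = 4.190×10^6 × 16.56 = 6.94×10^7 J/(m²·K).
τ = C / λ = 6.94×10^7 / 10.69 = 6.49×10^6 s.
Equilibrium anomaly ΔT_eq = F / λ = 186.6 / 10.69 = 17.5 K.
t = 112.7 days = 9.74×10^6 s, so t/τ = 1.50.
ΔT(t) = ΔT_eq (1 − e^(−t/τ)) = 17.5 × (1 − e^−1.50) = 13.6 K.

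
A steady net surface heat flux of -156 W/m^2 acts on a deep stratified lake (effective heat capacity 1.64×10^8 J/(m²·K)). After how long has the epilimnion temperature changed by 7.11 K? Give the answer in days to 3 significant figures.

Areal heat capacity C = 1.64×10^8 J/(m²·K) (given).
Time required: Δt = C ΔT / F = 1.64×10^8 × -7.11 / -156 = 7.47×10^6 s.
In days: 7.47×10^6 s / (86400 s/day) = 86.5 days.

86.5 days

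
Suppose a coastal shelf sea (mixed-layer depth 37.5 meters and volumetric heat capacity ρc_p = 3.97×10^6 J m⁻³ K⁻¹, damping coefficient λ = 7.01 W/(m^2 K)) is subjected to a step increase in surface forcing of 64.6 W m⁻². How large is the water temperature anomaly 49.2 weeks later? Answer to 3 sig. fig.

6.95 K

Areal heat capacity C = ρc_p × D = 3.97×10^6 × 37.5 = 1.49×10^8 J/(m^2 K).
τ = C / λ = 1.49×10^8 / 7.01 = 2.12×10^7 s.
Equilibrium anomaly ΔT_eq = F / λ = 64.6 / 7.01 = 9.22 K.
t = 49.2 weeks = 2.98×10^7 s, so t/τ = 1.40.
ΔT(t) = ΔT_eq (1 − e^(−t/τ)) = 9.22 × (1 − e^−1.40) = 6.95 K.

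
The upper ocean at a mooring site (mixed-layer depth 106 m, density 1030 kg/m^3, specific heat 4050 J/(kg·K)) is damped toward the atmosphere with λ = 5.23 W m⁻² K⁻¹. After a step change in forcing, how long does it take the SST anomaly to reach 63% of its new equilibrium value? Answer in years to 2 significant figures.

2.7 years

Areal heat capacity C = ρ c_p D = 1030 × 4050 × 106 = 4.42×10^8 J/(m²·K).
τ = C / λ = 4.42×10^8 / 5.23 = 8.45×10^7 s.
Fraction reached: 1 − e^(−t/τ) = 0.63 ⇒ t = −τ ln(1 − 0.63) = τ × 0.994.
t = 8.41×10^7 s = 2.66 years.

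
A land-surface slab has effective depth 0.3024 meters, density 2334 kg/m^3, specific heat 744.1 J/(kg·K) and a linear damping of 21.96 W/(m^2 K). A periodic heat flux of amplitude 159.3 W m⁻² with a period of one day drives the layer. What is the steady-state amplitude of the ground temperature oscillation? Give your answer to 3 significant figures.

3.62 K

Areal heat capacity C = ρ c_p D = 2334 × 744.1 × 0.3024 = 5.25×10^5 J m⁻² K⁻¹.
Angular frequency ω = 2π / T = 2π / 86400 s = 7.27×10^-5 s⁻¹.
√((Cω)² + λ²) = √((38.2)² + 21.96²) = 44.1 W/(m²·K).
Amplitude A = F₀ / √((Cω)²+λ²) = 159.3 / 44.1 = 3.62 K.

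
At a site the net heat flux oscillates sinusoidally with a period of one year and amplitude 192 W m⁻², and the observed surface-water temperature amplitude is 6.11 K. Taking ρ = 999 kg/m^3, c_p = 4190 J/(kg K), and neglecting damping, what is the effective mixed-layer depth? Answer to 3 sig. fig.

ω = 2π / 3.15×10^7 s = 1.99×10^-7 s⁻¹.
Required C = F₀ / (A ω) = 192 / (6.11 × 1.99×10^-7) = 1.58×10^8 J/(m²·K).
D = C / (ρ c_p) = 1.58×10^8 / (999 × 4190) = 37.7 m.

37.7 m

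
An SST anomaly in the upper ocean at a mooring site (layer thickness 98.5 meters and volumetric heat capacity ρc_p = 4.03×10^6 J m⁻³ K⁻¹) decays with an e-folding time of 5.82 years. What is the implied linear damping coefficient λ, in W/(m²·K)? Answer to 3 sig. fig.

Areal heat capacity C = ρc_p × D = 4.03×10^6 × 98.5 = 3.97×10^8 J m⁻² K⁻¹.
τ = 5.82 years = 1.84×10^8 s.
λ = C / τ = 3.97×10^8 / 1.84×10^8 = 2.16 W/(m²·K).

2.16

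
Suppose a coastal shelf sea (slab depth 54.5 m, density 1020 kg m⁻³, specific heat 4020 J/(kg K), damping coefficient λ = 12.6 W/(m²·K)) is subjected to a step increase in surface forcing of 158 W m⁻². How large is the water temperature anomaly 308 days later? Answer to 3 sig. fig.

9.74 K

Areal heat capacity C = ρ c_p D = 1020 × 4020 × 54.5 = 2.23×10^8 J m⁻² K⁻¹.
τ = C / λ = 2.23×10^8 / 12.6 = 1.77×10^7 s.
Equilibrium anomaly ΔT_eq = F / λ = 158 / 12.6 = 12.5 K.
t = 308 days = 2.66×10^7 s, so t/τ = 1.50.
ΔT(t) = ΔT_eq (1 − e^(−t/τ)) = 12.5 × (1 − e^−1.50) = 9.74 K.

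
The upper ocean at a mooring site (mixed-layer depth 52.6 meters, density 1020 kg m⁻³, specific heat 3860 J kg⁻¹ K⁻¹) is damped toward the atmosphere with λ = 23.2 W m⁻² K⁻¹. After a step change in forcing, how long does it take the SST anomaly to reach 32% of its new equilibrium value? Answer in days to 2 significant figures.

40 days

Areal heat capacity C = ρ c_p D = 1020 × 3860 × 52.6 = 2.07×10^8 J/(m^2 K).
τ = C / λ = 2.07×10^8 / 23.2 = 8.93×10^6 s.
Fraction reached: 1 − e^(−t/τ) = 0.32 ⇒ t = −τ ln(1 − 0.32) = τ × 0.386.
t = 3.44×10^6 s = 39.8 days.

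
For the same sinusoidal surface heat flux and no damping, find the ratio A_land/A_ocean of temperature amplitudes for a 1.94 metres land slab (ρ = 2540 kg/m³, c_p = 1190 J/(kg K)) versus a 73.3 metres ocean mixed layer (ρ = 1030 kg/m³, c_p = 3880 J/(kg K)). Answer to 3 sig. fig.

50.0

C_ocean = 1030 × 3880 × 73.3 = 2.93×10^8 J/(m²·K).
C_land = 2540 × 1190 × 1.94 = 5.86×10^6 J/(m²·K).
Undamped amplitude ∝ 1/C, so A_land/A_ocean = C_ocean/C_land = 50.0.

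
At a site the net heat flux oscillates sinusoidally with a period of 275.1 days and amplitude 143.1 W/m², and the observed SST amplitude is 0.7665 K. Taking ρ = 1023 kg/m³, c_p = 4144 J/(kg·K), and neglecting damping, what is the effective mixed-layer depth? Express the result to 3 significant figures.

ω = 2π / 2.38×10^7 s = 2.64×10^-7 s⁻¹.
Required C = F₀ / (A ω) = 143.1 / (0.7665 × 2.64×10^-7) = 7.06×10^8 J/(m²·K).
D = C / (ρ c_p) = 7.06×10^8 / (1023 × 4144) = 167 m.

167 m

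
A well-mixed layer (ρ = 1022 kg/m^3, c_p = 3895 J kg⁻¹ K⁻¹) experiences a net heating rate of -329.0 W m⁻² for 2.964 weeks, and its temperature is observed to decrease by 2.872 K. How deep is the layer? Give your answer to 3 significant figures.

51.6 m

Heat input Q = F Δt = -329.0 × 1.79×10^6 s = -5.90×10^8 J/m².
Required areal heat capacity C = Q / ΔT = 2.05×10^8 J/(m²·K).
Depth D = C / (ρ c_p) = 2.05×10^8 / (1022 × 3895) = 51.6 m.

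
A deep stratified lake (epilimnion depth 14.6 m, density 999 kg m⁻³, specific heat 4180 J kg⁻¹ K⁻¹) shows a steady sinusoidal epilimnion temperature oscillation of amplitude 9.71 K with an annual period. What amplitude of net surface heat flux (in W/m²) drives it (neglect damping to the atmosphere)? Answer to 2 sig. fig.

120

Areal heat capacity C = ρ c_p D = 999 × 4180 × 14.6 = 6.10×10^7 J m⁻² K⁻¹.
ω = 2π / 3.15×10^7 s = 1.99×10^-7 s⁻¹.
Cω = 6.10×10^7 × 1.99×10^-7 = 12.1 W/(m²·K).
F₀ = A × Cω = 9.71 × 12.1 = 118 W/m².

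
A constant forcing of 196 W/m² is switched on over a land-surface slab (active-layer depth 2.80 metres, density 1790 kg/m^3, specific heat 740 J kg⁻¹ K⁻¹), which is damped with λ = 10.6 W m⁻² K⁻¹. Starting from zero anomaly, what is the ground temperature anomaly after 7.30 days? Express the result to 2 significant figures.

Areal heat capacity C = ρ c_p D = 1790 × 740 × 2.80 = 3.71×10^6 J m⁻² K⁻¹.
τ = C / λ = 3.71×10^6 / 10.6 = 3.50×10^5 s.
Equilibrium anomaly ΔT_eq = F / λ = 196 / 10.6 = 18.5 K.
t = 7.30 days = 6.31×10^5 s, so t/τ = 1.80.
ΔT(t) = ΔT_eq (1 − e^(−t/τ)) = 18.5 × (1 − e^−1.80) = 15.4 K.

15 K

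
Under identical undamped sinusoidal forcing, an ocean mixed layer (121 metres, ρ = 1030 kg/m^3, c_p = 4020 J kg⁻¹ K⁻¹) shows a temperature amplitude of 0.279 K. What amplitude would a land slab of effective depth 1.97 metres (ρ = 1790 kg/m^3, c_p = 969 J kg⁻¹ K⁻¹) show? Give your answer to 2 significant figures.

41 K

C_ocean = 5.01×10^8 J/(m²·K); C_land = 3.42×10^6 J/(m²·K).
A ∝ 1/C ⇒ A_land = A_ocean × C_ocean/C_land = 0.279 × 147 = 40.9 K.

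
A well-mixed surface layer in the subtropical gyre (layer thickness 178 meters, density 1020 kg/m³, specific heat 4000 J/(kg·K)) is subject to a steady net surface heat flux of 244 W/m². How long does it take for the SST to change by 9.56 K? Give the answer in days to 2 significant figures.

330 days

Areal heat capacity C = ρ c_p D = 1020 × 4000 × 178 = 7.26×10^8 J m⁻² K⁻¹.
Time required: Δt = C ΔT / F = 7.26×10^8 × 9.56 / 244 = 2.85×10^7 s.
In days: 2.85×10^7 s / (86400 s/day) = 329 days.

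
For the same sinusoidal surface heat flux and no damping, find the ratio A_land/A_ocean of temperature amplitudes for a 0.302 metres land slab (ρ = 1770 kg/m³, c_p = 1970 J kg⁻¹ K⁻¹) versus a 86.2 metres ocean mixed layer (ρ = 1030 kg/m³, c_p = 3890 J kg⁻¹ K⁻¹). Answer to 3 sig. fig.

328

C_ocean = 1030 × 3890 × 86.2 = 3.45×10^8 J/(m²·K).
C_land = 1770 × 1970 × 0.302 = 1.05×10^6 J/(m²·K).
Undamped amplitude ∝ 1/C, so A_land/A_ocean = C_ocean/C_land = 328.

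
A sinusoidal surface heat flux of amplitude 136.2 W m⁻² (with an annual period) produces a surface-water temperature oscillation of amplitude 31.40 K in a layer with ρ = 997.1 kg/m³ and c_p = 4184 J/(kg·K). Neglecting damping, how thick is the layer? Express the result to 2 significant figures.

ω = 2π / 3.15×10^7 s = 1.99×10^-7 s⁻¹.
Required C = F₀ / (A ω) = 136.2 / (31.40 × 1.99×10^-7) = 2.18×10^7 J/(m²·K).
D = C / (ρ c_p) = 2.18×10^7 / (997.1 × 4184) = 5.22 m.

5.2 m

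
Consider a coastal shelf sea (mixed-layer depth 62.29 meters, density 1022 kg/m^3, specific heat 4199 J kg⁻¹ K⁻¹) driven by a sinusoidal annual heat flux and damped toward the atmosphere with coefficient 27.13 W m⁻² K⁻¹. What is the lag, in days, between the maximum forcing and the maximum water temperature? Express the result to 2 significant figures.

64 days

Areal heat capacity C = ρ c_p D = 1022 × 4199 × 62.29 = 2.67×10^8 J/(m^2 K).
ω = 2π / 3.15×10^7 s = 1.99×10^-7 s⁻¹.
Phase lag φ = arctan(Cω/λ) = arctan(53.3/27.13) = 1.10 rad.
Time lag = φ / ω = 1.10 / 1.99×10^-7 = 5.52×10^6 s = 63.9 days.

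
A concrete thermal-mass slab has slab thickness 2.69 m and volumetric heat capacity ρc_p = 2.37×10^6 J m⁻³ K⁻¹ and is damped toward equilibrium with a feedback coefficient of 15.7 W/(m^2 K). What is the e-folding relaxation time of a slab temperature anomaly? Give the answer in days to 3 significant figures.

Areal heat capacity C = ρc_p × D = 2.37×10^6 × 2.69 = 6.38×10^6 J/(m²·K).
Relaxation time τ = C / λ = 6.38×10^6 / 15.7 = 4.06×10^5 s.
In days: 4.06×10^5 s / (86400 s/day) = 4.70 days.

4.70 days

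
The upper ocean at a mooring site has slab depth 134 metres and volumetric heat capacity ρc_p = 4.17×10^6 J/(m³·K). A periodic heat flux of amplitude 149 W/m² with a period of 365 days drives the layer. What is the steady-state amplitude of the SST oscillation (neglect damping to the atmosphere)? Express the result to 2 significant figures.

1.3 K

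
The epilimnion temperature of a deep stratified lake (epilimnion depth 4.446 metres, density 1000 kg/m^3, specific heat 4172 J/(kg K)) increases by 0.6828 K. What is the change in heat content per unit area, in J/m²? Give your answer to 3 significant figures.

1.27×10^7

Areal heat capacity C = ρ c_p D = 1000 × 4172 × 4.446 = 1.85×10^7 J/(m²·K).
ΔQ = C ΔT = 1.85×10^7 × 0.6828 = 1.27×10^7 J/m².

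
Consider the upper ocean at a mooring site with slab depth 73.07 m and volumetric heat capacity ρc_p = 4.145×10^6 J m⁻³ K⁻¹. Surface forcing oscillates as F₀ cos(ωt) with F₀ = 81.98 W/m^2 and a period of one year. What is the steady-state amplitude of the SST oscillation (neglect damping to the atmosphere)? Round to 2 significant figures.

Areal heat capacity C = ρc_p × D = 4.145×10^6 × 73.07 = 3.03×10^8 J m⁻² K⁻¹.
Angular frequency ω = 2π / T = 2π / 3.15×10^7 s = 1.99×10^-7 s⁻¹.
Cω = 3.03×10^8 × 1.99×10^-7 = 60.3 W/(m²·K).
Amplitude A = F₀ / (Cω) = 81.98 / 60.3 = 1.36 K.

1.4 K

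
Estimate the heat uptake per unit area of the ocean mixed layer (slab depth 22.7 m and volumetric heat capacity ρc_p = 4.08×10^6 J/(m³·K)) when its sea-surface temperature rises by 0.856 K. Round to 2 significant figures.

Areal heat capacity C = ρc_p × D = 4.08×10^6 × 22.7 = 9.26×10^7 J/(m^2 K).
ΔQ = C ΔT = 9.26×10^7 × 0.856 = 7.93×10^7 J/m².

7.9×10^7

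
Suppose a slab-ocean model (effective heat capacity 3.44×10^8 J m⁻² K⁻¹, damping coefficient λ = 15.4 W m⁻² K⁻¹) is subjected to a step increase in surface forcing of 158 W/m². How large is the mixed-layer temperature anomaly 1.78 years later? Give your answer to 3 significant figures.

Areal heat capacity C = 3.44×10^8 J m⁻² K⁻¹ (given).
τ = C / λ = 3.44×10^8 / 15.4 = 2.23×10^7 s.
Equilibrium anomaly ΔT_eq = F / λ = 158 / 15.4 = 10.3 K.
t = 1.78 years = 5.62×10^7 s, so t/τ = 2.51.
ΔT(t) = ΔT_eq (1 − e^(−t/τ)) = 10.3 × (1 − e^−2.51) = 9.43 K.

9.43 K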